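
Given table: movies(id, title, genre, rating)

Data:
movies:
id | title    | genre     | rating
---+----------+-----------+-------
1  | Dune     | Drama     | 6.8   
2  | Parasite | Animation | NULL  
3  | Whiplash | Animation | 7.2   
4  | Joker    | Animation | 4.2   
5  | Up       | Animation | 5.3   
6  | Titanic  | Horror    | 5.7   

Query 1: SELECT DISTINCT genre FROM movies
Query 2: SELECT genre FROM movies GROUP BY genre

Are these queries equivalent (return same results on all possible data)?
Yes, equivalent

Both queries return: [('Animation',), ('Drama',), ('Horror',)]

Reason: Both get unique genres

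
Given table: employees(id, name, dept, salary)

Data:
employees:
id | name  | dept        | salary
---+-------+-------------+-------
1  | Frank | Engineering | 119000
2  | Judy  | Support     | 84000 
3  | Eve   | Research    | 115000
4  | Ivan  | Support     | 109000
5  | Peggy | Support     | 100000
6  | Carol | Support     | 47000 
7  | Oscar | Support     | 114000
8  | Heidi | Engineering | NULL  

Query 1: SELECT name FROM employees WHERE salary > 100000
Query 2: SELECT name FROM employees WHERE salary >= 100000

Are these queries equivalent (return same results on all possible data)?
No, not equivalent

Query 1 returns: [('Frank',), ('Eve',), ('Ivan',), ('Oscar',)]
Query 2 returns: [('Frank',), ('Eve',), ('Ivan',), ('Peggy',), ('Oscar',)]

Reason: > vs >= gives different results when salary = 100000 exists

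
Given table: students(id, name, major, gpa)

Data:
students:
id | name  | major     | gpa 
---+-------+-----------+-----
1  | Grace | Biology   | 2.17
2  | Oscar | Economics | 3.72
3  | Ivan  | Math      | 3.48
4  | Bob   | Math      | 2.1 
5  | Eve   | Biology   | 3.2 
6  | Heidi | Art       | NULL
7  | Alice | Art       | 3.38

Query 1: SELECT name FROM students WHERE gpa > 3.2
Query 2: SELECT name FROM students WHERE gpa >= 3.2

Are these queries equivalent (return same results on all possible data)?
No, not equivalent

Query 1 returns: [('Oscar',), ('Ivan',), ('Alice',)]
Query 2 returns: [('Oscar',), ('Ivan',), ('Eve',), ('Alice',)]

Reason: > vs >= gives different results when gpa = 3.2 exists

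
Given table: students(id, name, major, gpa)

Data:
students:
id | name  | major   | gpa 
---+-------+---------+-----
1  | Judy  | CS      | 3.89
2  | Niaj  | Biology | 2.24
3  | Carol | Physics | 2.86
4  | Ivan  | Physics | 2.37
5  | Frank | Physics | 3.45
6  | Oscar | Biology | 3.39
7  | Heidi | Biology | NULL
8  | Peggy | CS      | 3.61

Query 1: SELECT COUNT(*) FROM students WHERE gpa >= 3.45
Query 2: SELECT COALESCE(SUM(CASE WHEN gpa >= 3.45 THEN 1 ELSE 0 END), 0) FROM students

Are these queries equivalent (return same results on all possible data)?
Yes, equivalent

Both queries return: [(3,)]

Reason: COUNT with WHERE vs conditional SUM (COALESCE handles empty-table NULL)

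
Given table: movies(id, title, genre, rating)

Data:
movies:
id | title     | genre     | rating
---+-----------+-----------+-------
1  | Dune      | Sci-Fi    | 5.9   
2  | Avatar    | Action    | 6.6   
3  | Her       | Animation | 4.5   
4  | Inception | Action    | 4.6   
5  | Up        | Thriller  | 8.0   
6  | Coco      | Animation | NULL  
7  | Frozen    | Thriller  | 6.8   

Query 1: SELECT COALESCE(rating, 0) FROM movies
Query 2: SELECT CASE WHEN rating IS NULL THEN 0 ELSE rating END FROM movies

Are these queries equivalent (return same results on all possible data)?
Yes, equivalent

Both queries return: [(0,), (4.5,), (4.6,), (5.9,), (6.6,), (6.8,), (8.0,)]

Reason: COALESCE vs CASE for NULL handling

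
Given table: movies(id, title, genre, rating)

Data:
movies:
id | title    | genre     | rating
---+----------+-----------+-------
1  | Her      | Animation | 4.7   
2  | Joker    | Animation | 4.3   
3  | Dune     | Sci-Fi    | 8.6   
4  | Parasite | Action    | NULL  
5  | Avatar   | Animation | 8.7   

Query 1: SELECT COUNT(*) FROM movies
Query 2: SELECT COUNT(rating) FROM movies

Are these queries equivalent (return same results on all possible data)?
No, not equivalent

Query 1 returns: [(5,)]
Query 2 returns: [(4,)]

Reason: COUNT(*) includes NULLs, COUNT(column) excludes them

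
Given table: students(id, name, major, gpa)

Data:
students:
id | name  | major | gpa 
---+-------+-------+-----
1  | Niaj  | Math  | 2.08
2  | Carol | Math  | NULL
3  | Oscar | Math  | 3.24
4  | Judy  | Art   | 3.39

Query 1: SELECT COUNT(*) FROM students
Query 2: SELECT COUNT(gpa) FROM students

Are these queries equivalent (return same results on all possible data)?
No, not equivalent

Query 1 returns: [(4,)]
Query 2 returns: [(3,)]

Reason: COUNT(*) includes NULLs, COUNT(column) excludes them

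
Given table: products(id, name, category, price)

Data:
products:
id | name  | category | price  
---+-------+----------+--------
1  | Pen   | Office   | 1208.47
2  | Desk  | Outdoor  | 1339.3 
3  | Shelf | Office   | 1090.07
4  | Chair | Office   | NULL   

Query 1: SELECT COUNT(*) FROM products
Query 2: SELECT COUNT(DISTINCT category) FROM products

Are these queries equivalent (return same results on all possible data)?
No, not equivalent

Query 1 returns: [(4,)]
Query 2 returns: [(2,)]

Reason: COUNT(*) counts rows, COUNT(DISTINCT category) counts unique categorys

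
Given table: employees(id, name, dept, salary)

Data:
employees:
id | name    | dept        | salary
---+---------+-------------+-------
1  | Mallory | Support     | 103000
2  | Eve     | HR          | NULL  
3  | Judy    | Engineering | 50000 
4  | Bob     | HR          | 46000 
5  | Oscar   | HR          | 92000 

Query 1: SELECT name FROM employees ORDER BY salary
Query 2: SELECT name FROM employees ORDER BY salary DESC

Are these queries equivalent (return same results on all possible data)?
No, not equivalent

Query 1 returns: [('Eve',), ('Bob',), ('Judy',), ('Oscar',), ('Mallory',)]
Query 2 returns: [('Mallory',), ('Oscar',), ('Judy',), ('Bob',), ('Eve',)]

Reason: ASC vs DESC gives opposite ordering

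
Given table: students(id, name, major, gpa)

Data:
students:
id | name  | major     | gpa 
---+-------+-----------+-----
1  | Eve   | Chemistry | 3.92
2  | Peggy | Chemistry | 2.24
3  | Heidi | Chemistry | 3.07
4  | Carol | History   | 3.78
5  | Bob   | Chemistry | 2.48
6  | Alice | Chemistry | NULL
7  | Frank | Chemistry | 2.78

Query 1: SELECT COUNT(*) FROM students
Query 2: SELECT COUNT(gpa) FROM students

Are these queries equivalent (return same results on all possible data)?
No, not equivalent

Query 1 returns: [(7,)]
Query 2 returns: [(6,)]

Reason: COUNT(*) includes NULLs, COUNT(column) excludes them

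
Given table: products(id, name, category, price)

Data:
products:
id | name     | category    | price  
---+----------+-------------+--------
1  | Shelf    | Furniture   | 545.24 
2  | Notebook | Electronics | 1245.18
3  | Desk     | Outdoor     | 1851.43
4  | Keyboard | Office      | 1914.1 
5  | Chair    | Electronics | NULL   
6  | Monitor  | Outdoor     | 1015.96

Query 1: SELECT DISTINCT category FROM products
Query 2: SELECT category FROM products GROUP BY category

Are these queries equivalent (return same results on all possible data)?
Yes, equivalent

Both queries return: [('Electronics',), ('Furniture',), ('Office',), ('Outdoor',)]

Reason: Both get unique categorys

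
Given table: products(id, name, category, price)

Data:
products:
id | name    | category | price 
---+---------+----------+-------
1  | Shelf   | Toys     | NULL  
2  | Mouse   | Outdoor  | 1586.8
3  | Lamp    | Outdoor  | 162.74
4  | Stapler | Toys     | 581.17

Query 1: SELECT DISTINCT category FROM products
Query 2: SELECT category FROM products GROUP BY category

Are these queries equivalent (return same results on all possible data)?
Yes, equivalent

Both queries return: [('Outdoor',), ('Toys',)]

Reason: Both get unique categorys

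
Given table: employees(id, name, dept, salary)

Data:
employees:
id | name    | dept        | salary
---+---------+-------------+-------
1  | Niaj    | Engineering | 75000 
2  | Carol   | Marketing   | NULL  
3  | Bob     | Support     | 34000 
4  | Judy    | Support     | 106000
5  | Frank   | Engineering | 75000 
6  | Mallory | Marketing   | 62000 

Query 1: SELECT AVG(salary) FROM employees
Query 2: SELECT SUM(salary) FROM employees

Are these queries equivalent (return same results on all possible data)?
No, not equivalent

Query 1 returns: [(70400.0,)]
Query 2 returns: [(352000,)]

Reason: AVG vs SUM give different aggregate values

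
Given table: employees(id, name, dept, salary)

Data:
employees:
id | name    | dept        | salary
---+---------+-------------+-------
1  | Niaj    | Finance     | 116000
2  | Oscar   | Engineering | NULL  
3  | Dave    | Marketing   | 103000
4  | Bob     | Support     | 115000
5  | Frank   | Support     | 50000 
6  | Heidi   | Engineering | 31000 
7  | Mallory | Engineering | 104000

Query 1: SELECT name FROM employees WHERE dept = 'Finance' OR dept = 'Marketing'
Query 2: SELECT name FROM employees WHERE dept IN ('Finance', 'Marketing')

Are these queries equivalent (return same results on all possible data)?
Yes, equivalent

Both queries return: [('Dave',), ('Niaj',)]

Reason: OR vs IN are equivalent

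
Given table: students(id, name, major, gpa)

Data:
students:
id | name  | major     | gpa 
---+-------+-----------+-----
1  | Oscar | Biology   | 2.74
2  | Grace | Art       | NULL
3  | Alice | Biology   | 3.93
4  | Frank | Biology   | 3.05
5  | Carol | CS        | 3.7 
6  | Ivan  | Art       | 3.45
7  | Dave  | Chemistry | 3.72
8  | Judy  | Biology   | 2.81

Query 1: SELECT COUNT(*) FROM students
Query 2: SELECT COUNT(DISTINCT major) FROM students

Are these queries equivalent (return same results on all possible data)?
No, not equivalent

Query 1 returns: [(8,)]
Query 2 returns: [(4,)]

Reason: COUNT(*) counts rows, COUNT(DISTINCT major) counts unique majors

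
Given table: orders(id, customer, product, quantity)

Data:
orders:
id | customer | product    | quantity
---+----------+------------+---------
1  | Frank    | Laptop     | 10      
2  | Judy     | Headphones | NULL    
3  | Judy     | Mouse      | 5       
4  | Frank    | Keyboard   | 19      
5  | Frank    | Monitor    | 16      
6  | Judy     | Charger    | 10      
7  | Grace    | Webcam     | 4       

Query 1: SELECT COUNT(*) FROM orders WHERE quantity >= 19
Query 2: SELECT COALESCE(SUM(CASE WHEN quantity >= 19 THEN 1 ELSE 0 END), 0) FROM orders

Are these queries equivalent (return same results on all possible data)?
Yes, equivalent

Both queries return: [(1,)]

Reason: COUNT with WHERE vs conditional SUM (COALESCE handles empty-table NULL)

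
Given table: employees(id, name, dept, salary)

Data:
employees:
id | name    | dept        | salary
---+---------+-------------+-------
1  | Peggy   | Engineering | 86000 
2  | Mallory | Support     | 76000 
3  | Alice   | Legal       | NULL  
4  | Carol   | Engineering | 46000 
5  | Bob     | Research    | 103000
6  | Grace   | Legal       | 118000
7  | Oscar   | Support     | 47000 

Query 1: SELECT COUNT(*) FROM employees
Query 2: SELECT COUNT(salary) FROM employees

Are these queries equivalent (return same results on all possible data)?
No, not equivalent

Query 1 returns: [(7,)]
Query 2 returns: [(6,)]

Reason: COUNT(*) includes NULLs, COUNT(column) excludes them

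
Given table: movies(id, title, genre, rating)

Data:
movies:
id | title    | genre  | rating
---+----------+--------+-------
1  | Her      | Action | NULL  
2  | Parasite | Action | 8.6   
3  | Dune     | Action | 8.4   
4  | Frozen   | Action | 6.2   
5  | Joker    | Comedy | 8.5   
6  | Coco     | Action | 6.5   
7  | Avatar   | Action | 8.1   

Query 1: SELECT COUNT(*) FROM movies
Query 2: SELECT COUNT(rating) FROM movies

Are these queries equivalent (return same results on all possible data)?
No, not equivalent

Query 1 returns: [(7,)]
Query 2 returns: [(6,)]

Reason: COUNT(*) includes NULLs, COUNT(column) excludes them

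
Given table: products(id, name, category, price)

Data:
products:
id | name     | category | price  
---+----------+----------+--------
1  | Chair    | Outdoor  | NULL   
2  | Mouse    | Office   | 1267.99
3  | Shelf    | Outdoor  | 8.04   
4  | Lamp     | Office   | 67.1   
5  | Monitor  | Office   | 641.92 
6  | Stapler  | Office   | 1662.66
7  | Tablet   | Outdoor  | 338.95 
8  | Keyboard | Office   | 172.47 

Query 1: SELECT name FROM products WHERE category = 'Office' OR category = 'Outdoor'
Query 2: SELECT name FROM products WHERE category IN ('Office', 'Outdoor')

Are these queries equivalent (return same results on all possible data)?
Yes, equivalent

Both queries return: [('Chair',), ('Keyboard',), ('Lamp',), ('Monitor',), ('Mouse',), ('Shelf',), ('Stapler',), ('Tablet',)]

Reason: OR vs IN are equivalent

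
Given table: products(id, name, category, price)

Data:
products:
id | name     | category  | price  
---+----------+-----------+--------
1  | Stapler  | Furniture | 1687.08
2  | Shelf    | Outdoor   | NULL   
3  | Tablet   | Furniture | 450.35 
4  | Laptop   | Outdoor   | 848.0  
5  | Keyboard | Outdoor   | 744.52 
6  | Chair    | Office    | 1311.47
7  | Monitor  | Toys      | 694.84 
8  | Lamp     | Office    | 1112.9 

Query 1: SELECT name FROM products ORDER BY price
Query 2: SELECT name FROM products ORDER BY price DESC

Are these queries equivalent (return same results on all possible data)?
No, not equivalent

Query 1 returns: [('Shelf',), ('Tablet',), ('Monitor',), ('Keyboard',), ('Laptop',), ('Lamp',), ('Chair',), ('Stapler',)]
Query 2 returns: [('Stapler',), ('Chair',), ('Lamp',), ('Laptop',), ('Keyboard',), ('Monitor',), ('Tablet',), ('Shelf',)]

Reason: ASC vs DESC gives opposite ordering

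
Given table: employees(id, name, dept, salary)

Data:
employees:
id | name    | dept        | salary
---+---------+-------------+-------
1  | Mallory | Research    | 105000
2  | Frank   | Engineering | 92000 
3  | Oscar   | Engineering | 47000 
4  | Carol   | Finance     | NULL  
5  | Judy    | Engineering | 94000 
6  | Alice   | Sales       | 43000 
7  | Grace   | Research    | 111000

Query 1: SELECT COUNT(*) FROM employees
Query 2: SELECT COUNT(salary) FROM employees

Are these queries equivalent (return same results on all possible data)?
No, not equivalent

Query 1 returns: [(7,)]
Query 2 returns: [(6,)]

Reason: COUNT(*) includes NULLs, COUNT(column) excludes them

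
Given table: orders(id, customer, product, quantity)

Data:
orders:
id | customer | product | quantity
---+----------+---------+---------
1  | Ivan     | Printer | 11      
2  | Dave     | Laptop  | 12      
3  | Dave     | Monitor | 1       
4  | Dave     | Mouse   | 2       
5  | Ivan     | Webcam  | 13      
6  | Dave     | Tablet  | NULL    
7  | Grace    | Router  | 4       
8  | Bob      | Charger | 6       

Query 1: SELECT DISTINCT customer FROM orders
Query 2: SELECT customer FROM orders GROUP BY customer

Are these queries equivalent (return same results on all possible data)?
Yes, equivalent

Both queries return: [('Bob',), ('Dave',), ('Grace',), ('Ivan',)]

Reason: Both get unique customers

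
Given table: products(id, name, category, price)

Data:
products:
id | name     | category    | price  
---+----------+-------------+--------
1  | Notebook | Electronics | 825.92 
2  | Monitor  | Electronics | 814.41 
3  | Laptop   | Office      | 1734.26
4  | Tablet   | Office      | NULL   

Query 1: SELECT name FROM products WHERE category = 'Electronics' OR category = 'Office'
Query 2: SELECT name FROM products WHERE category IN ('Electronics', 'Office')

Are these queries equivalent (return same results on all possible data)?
Yes, equivalent

Both queries return: [('Laptop',), ('Monitor',), ('Notebook',), ('Tablet',)]

Reason: OR vs IN are equivalent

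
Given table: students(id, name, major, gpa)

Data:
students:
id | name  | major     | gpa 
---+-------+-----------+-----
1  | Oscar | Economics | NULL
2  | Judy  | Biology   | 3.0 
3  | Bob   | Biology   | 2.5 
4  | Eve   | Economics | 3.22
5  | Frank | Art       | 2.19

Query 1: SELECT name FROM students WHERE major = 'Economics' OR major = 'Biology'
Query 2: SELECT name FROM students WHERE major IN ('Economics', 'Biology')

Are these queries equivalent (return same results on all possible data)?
Yes, equivalent

Both queries return: [('Bob',), ('Eve',), ('Judy',), ('Oscar',)]

Reason: OR vs IN are equivalent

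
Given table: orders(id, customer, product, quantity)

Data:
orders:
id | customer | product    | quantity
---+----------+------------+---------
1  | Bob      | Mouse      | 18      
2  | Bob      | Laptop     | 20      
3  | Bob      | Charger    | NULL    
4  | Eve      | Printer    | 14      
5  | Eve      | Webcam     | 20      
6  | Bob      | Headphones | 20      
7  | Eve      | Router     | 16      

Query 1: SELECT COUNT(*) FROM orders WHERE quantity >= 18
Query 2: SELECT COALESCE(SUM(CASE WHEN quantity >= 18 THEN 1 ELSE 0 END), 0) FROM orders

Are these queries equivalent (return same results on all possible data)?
Yes, equivalent

Both queries return: [(4,)]

Reason: COUNT with WHERE vs conditional SUM (COALESCE handles empty-table NULL)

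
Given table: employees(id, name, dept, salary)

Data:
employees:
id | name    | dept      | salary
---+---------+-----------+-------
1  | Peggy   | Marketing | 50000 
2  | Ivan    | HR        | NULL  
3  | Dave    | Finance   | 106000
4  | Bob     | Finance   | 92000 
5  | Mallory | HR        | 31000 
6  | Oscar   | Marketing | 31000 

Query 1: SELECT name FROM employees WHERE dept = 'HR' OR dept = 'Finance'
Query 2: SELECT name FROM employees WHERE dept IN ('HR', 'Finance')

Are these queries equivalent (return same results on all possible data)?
Yes, equivalent

Both queries return: [('Bob',), ('Dave',), ('Ivan',), ('Mallory',)]

Reason: OR vs IN are equivalent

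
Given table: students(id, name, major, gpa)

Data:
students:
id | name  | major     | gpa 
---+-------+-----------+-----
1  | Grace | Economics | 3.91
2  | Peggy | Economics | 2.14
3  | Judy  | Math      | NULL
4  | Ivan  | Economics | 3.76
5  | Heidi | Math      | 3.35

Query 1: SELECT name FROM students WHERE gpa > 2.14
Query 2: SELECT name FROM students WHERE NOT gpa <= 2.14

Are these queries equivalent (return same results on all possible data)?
Yes, equivalent

Both queries return: [('Grace',), ('Heidi',), ('Ivan',)]

Reason: Both filter gpa > 2.14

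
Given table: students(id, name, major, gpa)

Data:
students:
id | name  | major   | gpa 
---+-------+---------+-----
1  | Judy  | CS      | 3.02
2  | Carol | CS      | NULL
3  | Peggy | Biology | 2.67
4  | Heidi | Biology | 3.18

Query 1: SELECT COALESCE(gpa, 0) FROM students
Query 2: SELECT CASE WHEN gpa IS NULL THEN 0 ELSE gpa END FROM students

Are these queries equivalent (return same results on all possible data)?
Yes, equivalent

Both queries return: [(0,), (2.67,), (3.02,), (3.18,)]

Reason: COALESCE vs CASE for NULL handling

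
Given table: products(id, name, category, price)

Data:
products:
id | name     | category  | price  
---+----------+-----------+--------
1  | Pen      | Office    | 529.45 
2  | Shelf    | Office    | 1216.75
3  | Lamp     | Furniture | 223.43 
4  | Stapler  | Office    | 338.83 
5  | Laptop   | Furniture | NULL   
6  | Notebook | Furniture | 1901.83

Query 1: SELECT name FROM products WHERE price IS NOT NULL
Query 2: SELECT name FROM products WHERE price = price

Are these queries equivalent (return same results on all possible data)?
Yes, equivalent

Both queries return: [('Lamp',), ('Notebook',), ('Pen',), ('Shelf',), ('Stapler',)]

Reason: IS NOT NULL vs self-equality (both exclude NULLs)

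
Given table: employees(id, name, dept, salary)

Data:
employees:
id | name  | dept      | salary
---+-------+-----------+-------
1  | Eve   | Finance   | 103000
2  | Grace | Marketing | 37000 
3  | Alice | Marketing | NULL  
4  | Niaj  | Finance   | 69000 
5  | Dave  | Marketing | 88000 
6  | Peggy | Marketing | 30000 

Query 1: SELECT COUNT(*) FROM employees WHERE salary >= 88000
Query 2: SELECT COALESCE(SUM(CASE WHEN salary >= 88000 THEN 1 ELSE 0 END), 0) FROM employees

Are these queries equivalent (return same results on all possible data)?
Yes, equivalent

Both queries return: [(2,)]

Reason: COUNT with WHERE vs conditional SUM (COALESCE handles empty-table NULL)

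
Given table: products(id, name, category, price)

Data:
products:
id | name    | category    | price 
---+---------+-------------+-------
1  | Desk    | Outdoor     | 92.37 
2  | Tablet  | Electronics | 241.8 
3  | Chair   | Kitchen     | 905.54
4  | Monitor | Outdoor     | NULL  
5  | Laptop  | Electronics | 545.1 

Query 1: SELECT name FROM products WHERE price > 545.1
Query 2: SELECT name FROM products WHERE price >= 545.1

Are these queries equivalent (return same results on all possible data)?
No, not equivalent

Query 1 returns: [('Chair',)]
Query 2 returns: [('Chair',), ('Laptop',)]

Reason: > vs >= gives different results when price = 545.1 exists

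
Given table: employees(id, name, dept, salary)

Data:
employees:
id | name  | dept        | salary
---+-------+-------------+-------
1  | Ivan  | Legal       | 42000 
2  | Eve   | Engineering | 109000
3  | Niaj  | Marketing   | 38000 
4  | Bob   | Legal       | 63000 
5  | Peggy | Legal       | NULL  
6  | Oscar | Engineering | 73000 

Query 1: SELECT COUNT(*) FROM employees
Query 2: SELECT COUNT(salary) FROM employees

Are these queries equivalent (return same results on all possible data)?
No, not equivalent

Query 1 returns: [(6,)]
Query 2 returns: [(5,)]

Reason: COUNT(*) includes NULLs, COUNT(column) excludes them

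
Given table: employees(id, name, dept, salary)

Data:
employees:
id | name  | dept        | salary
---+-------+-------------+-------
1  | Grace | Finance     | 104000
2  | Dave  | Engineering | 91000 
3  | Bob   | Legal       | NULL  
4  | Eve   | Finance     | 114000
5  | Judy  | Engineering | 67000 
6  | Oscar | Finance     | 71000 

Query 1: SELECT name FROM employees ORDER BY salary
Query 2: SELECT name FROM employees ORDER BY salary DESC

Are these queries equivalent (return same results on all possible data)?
No, not equivalent

Query 1 returns: [('Bob',), ('Judy',), ('Oscar',), ('Dave',), ('Grace',), ('Eve',)]
Query 2 returns: [('Eve',), ('Grace',), ('Dave',), ('Oscar',), ('Judy',), ('Bob',)]

Reason: ASC vs DESC gives opposite ordering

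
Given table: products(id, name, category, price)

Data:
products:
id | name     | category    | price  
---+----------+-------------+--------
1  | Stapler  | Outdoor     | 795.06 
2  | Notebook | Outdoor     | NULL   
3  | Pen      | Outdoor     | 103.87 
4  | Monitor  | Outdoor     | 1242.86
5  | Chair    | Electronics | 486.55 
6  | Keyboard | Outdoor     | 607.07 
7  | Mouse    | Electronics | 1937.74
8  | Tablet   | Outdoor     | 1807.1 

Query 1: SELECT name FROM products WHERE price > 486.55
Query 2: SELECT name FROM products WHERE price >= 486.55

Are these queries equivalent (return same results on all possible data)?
No, not equivalent

Query 1 returns: [('Stapler',), ('Monitor',), ('Keyboard',), ('Mouse',), ('Tablet',)]
Query 2 returns: [('Stapler',), ('Monitor',), ('Chair',), ('Keyboard',), ('Mouse',), ('Tablet',)]

Reason: > vs >= gives different results when price = 486.55 exists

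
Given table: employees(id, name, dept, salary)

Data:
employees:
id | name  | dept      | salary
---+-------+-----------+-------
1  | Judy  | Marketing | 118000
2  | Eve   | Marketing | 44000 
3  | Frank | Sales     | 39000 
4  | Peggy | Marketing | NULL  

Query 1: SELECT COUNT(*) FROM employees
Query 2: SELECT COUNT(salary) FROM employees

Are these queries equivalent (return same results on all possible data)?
No, not equivalent

Query 1 returns: [(4,)]
Query 2 returns: [(3,)]

Reason: COUNT(*) includes NULLs, COUNT(column) excludes them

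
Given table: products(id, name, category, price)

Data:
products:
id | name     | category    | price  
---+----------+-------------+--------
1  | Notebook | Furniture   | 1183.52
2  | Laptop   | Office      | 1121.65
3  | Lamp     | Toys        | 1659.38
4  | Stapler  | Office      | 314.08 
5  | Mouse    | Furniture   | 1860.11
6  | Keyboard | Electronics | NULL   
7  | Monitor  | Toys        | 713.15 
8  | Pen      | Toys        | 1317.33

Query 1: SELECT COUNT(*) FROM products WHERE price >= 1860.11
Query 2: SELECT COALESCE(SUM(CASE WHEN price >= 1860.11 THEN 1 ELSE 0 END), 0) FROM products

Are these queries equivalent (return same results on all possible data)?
Yes, equivalent

Both queries return: [(1,)]

Reason: COUNT with WHERE vs conditional SUM (COALESCE handles empty-table NULL)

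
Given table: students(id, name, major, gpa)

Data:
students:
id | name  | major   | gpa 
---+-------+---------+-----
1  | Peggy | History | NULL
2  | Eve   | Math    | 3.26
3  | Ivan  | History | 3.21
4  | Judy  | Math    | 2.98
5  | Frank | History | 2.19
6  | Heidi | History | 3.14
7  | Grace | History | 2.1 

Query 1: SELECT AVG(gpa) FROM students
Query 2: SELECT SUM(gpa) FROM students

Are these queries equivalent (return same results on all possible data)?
No, not equivalent

Query 1 returns: [(2.813333333333333,)]
Query 2 returns: [(16.88,)]

Reason: AVG vs SUM give different aggregate values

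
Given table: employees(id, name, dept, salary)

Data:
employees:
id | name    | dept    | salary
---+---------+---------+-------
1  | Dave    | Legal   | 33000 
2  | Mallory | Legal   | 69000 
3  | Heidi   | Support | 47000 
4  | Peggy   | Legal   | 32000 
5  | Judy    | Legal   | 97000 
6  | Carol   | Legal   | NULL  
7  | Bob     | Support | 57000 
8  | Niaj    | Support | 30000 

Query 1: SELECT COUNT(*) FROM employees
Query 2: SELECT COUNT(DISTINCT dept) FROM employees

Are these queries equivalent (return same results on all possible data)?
No, not equivalent

Query 1 returns: [(8,)]
Query 2 returns: [(2,)]

Reason: COUNT(*) counts rows, COUNT(DISTINCT dept) counts unique depts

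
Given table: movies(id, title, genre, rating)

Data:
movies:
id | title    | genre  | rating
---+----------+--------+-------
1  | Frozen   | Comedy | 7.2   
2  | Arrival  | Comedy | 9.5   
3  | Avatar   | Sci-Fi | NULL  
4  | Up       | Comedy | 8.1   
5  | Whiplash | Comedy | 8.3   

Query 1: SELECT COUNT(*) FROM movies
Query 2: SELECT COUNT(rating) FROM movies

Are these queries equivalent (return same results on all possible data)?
No, not equivalent

Query 1 returns: [(5,)]
Query 2 returns: [(4,)]

Reason: COUNT(*) includes NULLs, COUNT(column) excludes them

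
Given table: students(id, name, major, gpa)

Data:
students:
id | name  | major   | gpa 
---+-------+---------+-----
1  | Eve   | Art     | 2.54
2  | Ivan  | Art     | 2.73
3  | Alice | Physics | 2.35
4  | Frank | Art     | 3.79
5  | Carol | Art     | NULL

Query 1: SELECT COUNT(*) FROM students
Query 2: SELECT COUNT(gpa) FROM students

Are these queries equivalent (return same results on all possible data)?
No, not equivalent

Query 1 returns: [(5,)]
Query 2 returns: [(4,)]

Reason: COUNT(*) includes NULLs, COUNT(column) excludes them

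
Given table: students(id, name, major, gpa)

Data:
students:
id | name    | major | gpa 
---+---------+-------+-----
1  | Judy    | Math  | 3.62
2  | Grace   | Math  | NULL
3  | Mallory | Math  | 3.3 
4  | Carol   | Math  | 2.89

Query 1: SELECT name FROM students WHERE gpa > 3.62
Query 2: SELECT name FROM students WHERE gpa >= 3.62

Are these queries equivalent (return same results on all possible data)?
No, not equivalent

Query 1 returns: []
Query 2 returns: [('Judy',)]

Reason: > vs >= gives different results when gpa = 3.62 exists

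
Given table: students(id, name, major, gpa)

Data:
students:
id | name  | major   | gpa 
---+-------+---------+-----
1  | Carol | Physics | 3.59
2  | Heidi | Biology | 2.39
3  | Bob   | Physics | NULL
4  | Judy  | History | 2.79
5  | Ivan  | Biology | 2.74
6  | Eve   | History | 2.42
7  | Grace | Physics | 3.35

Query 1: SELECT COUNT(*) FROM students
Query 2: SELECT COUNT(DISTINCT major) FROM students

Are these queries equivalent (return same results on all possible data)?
No, not equivalent

Query 1 returns: [(7,)]
Query 2 returns: [(3,)]

Reason: COUNT(*) counts rows, COUNT(DISTINCT major) counts unique majors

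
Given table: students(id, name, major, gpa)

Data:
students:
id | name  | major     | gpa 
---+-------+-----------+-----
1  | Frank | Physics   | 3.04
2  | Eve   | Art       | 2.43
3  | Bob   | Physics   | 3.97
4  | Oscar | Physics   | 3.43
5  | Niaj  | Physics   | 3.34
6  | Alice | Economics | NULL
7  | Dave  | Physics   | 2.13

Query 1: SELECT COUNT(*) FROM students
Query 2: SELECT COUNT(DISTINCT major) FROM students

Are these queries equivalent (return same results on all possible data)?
No, not equivalent

Query 1 returns: [(7,)]
Query 2 returns: [(3,)]

Reason: COUNT(*) counts rows, COUNT(DISTINCT major) counts unique majors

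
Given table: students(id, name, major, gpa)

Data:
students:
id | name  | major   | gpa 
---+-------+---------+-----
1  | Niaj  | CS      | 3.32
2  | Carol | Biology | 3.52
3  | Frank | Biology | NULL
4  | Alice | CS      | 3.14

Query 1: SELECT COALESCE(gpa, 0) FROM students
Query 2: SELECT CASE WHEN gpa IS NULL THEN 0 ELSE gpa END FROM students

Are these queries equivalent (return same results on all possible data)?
Yes, equivalent

Both queries return: [(0,), (3.14,), (3.32,), (3.52,)]

Reason: COALESCE vs CASE for NULL handling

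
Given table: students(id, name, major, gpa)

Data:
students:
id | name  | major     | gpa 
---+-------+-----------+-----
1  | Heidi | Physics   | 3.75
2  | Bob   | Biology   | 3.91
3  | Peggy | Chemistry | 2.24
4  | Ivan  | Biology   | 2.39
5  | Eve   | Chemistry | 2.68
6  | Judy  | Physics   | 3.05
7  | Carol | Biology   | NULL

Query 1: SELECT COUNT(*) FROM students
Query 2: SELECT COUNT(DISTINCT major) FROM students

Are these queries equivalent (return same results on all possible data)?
No, not equivalent

Query 1 returns: [(7,)]
Query 2 returns: [(3,)]

Reason: COUNT(*) counts rows, COUNT(DISTINCT major) counts unique majors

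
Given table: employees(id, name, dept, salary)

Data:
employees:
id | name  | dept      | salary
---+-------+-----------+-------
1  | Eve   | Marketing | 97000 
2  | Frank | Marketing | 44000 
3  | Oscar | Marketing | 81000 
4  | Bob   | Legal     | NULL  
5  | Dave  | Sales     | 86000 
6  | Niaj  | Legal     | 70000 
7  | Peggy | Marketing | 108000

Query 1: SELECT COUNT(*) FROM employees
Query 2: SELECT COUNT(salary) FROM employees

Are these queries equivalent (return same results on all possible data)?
No, not equivalent

Query 1 returns: [(7,)]
Query 2 returns: [(6,)]

Reason: COUNT(*) includes NULLs, COUNT(column) excludes them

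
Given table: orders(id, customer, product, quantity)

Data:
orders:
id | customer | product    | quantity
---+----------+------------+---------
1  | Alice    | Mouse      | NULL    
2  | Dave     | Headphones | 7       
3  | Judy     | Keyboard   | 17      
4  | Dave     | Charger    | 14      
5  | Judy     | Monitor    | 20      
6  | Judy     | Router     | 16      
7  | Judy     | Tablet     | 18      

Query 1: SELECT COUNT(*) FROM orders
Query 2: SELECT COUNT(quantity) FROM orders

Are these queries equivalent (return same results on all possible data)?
No, not equivalent

Query 1 returns: [(7,)]
Query 2 returns: [(6,)]

Reason: COUNT(*) includes NULLs, COUNT(column) excludes them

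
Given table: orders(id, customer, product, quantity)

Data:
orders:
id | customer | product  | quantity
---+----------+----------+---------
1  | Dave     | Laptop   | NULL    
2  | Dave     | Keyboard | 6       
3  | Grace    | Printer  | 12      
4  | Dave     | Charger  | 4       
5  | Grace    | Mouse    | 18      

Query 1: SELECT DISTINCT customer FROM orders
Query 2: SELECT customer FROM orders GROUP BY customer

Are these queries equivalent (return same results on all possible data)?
Yes, equivalent

Both queries return: [('Dave',), ('Grace',)]

Reason: Both get unique customers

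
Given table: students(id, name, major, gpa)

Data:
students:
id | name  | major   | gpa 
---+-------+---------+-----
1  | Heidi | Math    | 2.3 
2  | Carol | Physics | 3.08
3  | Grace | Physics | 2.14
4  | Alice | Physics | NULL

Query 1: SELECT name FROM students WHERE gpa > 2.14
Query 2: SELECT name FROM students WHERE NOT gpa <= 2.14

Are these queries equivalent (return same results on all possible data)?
Yes, equivalent

Both queries return: [('Carol',), ('Heidi',)]

Reason: Both filter gpa > 2.14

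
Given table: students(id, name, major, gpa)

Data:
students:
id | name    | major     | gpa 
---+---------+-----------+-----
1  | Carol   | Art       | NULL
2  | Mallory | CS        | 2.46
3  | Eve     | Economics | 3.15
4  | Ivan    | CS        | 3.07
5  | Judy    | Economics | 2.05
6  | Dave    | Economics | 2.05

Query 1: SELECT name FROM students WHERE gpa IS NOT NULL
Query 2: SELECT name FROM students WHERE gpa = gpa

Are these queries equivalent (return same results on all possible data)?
Yes, equivalent

Both queries return: [('Dave',), ('Eve',), ('Ivan',), ('Judy',), ('Mallory',)]

Reason: IS NOT NULL vs self-equality (both exclude NULLs)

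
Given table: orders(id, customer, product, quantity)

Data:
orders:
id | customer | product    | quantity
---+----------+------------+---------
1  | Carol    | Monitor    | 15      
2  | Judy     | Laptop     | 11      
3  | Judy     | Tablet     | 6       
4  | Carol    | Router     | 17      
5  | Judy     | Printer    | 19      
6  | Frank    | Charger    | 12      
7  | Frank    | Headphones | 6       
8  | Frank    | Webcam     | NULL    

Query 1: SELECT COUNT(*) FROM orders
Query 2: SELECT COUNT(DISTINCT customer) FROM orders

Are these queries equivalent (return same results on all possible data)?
No, not equivalent

Query 1 returns: [(8,)]
Query 2 returns: [(3,)]

Reason: COUNT(*) counts rows, COUNT(DISTINCT customer) counts unique customers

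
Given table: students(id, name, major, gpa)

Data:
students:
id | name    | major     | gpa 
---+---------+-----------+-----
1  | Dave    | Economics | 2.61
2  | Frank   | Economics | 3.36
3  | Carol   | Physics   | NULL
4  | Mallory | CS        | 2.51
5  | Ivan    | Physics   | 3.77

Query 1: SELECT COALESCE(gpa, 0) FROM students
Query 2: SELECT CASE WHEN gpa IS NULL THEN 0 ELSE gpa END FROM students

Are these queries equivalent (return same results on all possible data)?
Yes, equivalent

Both queries return: [(0,), (2.51,), (2.61,), (3.36,), (3.77,)]

Reason: COALESCE vs CASE for NULL handling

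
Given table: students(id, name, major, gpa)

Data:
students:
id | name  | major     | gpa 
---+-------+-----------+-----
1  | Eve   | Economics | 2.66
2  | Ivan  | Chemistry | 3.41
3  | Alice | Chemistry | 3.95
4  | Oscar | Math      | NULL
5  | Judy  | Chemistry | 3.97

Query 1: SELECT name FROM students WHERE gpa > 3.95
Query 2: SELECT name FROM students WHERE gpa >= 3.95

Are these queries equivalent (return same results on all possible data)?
No, not equivalent

Query 1 returns: [('Judy',)]
Query 2 returns: [('Alice',), ('Judy',)]

Reason: > vs >= gives different results when gpa = 3.95 exists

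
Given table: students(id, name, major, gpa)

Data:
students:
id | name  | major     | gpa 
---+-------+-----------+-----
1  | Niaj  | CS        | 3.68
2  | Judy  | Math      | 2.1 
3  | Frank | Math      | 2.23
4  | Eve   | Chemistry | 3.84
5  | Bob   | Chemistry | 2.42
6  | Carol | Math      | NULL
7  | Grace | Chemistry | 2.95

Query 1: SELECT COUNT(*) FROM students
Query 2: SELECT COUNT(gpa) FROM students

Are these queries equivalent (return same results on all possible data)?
No, not equivalent

Query 1 returns: [(7,)]
Query 2 returns: [(6,)]

Reason: COUNT(*) includes NULLs, COUNT(column) excludes them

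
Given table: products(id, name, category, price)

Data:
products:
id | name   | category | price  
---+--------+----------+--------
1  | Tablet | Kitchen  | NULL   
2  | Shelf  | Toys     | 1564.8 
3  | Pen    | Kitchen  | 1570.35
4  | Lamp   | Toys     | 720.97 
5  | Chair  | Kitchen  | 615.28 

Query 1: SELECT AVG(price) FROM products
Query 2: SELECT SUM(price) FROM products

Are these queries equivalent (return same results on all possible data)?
No, not equivalent

Query 1 returns: [(1117.85,)]
Query 2 returns: [(4471.4,)]

Reason: AVG vs SUM give different aggregate values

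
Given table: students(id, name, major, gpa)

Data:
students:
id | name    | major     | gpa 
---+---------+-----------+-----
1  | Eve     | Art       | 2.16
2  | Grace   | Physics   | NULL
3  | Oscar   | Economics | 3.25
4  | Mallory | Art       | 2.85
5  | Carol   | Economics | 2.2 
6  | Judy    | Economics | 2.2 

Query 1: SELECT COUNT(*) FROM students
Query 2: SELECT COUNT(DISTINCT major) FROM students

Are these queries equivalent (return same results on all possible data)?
No, not equivalent

Query 1 returns: [(6,)]
Query 2 returns: [(3,)]

Reason: COUNT(*) counts rows, COUNT(DISTINCT major) counts unique majors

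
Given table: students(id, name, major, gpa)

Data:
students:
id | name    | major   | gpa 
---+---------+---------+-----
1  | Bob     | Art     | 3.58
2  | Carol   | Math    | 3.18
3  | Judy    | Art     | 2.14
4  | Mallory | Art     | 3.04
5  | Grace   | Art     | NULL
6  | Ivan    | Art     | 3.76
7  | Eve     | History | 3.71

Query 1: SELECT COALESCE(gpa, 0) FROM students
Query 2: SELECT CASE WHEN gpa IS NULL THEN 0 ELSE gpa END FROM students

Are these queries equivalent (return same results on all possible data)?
Yes, equivalent

Both queries return: [(0,), (2.14,), (3.04,), (3.18,), (3.58,), (3.71,), (3.76,)]

Reason: COALESCE vs CASE for NULL handling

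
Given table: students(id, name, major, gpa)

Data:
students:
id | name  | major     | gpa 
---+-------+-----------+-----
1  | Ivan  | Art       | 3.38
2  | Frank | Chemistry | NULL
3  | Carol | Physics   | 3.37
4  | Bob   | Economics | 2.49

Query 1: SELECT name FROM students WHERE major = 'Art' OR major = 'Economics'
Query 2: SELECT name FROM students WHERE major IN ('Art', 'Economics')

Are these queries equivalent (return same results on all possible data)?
Yes, equivalent

Both queries return: [('Bob',), ('Ivan',)]

Reason: OR vs IN are equivalent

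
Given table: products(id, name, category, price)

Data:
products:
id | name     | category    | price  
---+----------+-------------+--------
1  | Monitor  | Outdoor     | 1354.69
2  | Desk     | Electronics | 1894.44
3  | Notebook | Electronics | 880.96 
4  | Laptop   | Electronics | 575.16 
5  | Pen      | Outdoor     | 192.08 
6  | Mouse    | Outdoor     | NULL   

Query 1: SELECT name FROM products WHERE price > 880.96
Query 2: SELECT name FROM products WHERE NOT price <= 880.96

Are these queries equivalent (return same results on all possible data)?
Yes, equivalent

Both queries return: [('Desk',), ('Monitor',)]

Reason: Both filter price > 880.96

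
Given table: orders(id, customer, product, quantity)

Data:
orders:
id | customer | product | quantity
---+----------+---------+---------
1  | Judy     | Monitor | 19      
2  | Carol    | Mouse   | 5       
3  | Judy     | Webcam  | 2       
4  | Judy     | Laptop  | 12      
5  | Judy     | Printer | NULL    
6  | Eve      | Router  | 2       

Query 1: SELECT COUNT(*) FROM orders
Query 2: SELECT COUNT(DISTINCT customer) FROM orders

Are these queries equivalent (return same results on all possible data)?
No, not equivalent

Query 1 returns: [(6,)]
Query 2 returns: [(3,)]

Reason: COUNT(*) counts rows, COUNT(DISTINCT customer) counts unique customers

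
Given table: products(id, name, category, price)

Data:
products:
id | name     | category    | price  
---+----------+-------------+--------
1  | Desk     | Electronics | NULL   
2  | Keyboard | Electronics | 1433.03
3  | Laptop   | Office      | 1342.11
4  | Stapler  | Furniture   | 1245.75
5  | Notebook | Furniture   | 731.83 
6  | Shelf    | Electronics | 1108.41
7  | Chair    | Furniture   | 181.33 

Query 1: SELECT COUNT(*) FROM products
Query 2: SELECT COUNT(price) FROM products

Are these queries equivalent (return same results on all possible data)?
No, not equivalent

Query 1 returns: [(7,)]
Query 2 returns: [(6,)]

Reason: COUNT(*) includes NULLs, COUNT(column) excludes them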